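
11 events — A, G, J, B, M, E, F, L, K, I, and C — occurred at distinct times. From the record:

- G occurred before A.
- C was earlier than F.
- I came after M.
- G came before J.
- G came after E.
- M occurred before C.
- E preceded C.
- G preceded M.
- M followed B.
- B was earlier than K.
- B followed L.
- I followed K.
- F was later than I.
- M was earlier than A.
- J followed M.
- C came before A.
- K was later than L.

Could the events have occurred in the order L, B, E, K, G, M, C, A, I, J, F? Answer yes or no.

Check each stated constraint against the proposed order — e.g. G is ahead of J; K is ahead of I. Every pair is in the required order; nothing is violated.

yes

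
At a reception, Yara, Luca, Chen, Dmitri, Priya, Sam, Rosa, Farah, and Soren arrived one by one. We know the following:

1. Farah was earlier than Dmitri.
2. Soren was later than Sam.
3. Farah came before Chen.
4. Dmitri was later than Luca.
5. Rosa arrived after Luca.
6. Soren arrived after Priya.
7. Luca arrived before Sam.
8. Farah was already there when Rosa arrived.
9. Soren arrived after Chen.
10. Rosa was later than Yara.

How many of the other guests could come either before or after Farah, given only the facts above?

4

Forced after Farah: Chen, Dmitri, Rosa, and Soren.
That leaves Luca, Priya, Sam, and Yara with no forced order relative to Farah — 4.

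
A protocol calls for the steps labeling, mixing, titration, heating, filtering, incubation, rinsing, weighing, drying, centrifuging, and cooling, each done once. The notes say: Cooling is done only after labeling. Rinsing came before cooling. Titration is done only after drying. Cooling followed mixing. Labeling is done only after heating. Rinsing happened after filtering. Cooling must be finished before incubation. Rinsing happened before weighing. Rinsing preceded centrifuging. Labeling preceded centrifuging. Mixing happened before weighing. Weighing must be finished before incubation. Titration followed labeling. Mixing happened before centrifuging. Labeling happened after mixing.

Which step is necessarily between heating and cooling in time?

Tracing the constraints gives heating → labeling → cooling, so labeling sits after heating and before cooling.
No other step is forced both after heating and before cooling.

labeling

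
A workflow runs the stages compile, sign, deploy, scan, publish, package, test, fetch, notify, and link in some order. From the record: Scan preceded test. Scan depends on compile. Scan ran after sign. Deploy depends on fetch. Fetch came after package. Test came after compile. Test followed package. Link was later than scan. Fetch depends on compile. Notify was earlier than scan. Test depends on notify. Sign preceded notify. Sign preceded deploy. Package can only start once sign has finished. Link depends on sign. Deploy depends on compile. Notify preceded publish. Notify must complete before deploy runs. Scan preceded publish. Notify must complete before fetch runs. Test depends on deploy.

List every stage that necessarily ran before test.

compile, deploy, fetch, notify, package, scan, sign

Directly stated before test: compile, deploy, notify, package, and scan.
Fetch reaches test via fetch → deploy → test.
Sign reaches test via sign → scan → test.
No chain forces link (or any of the others) ahead of test.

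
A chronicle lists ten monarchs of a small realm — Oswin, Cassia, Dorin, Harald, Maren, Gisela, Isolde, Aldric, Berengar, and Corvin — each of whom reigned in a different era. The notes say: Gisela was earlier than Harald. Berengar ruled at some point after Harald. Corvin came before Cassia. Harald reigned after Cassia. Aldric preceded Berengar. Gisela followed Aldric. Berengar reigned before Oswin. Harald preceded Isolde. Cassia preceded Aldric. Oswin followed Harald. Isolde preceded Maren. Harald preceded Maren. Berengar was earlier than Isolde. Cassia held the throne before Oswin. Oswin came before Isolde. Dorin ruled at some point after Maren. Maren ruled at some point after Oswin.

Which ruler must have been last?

Dorin

Every other ruler has a chain of constraints placing them before Dorin, so Dorin is last.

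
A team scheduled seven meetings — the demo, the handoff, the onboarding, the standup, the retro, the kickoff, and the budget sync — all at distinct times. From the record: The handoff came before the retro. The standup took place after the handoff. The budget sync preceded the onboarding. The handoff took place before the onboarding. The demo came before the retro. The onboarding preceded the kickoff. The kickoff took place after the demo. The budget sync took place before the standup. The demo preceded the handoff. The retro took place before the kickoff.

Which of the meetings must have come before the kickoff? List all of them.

Directly stated before the kickoff: the demo, the onboarding, and the retro.
The budget sync reaches the kickoff via the budget sync → the onboarding → the kickoff.
The handoff reaches the kickoff via the handoff → the onboarding → the kickoff.
No chain forces the standup ahead of the kickoff.

the budget sync, the demo, the handoff, the onboarding, the retro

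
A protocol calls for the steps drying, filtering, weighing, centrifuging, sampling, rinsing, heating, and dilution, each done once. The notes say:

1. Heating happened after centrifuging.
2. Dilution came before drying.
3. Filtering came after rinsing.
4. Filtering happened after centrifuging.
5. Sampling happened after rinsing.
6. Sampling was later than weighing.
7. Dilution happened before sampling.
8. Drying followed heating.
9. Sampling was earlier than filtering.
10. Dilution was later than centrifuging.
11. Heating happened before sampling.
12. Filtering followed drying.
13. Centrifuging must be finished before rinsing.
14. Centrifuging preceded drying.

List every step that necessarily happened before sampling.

Directly stated before sampling: dilution, heating, rinsing, and weighing.
Centrifuging reaches sampling via centrifuging → dilution → sampling.
No chain forces filtering (or any of the others) ahead of sampling.

centrifuging, dilution, heating, rinsing, weighing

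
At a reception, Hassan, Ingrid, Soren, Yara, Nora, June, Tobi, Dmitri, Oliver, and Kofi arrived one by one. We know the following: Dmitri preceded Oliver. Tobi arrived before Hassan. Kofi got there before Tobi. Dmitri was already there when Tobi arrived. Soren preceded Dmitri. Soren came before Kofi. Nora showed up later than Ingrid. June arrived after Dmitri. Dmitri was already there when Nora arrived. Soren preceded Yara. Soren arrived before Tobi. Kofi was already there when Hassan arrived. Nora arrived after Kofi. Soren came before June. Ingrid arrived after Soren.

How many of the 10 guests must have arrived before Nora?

Directly stated before Nora: Dmitri, Ingrid, and Kofi.
Soren reaches Nora via Soren → Dmitri → Nora.
No chain forces Tobi (or any of the others) ahead of Nora.
That's Dmitri, Ingrid, Kofi, and Soren — 4 in all.

4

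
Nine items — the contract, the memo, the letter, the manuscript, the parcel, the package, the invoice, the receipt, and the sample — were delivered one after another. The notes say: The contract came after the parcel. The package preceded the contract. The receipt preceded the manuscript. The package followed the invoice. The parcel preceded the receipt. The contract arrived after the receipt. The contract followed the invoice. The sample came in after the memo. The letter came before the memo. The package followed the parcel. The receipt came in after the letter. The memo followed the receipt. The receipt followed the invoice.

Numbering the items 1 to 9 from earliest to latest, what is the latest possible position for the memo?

8

The memo must come before the sample — 1 item forced after it.
Everything else can be placed before the memo in some valid order, so the memo can sit as late as position 9 − 1 = 8.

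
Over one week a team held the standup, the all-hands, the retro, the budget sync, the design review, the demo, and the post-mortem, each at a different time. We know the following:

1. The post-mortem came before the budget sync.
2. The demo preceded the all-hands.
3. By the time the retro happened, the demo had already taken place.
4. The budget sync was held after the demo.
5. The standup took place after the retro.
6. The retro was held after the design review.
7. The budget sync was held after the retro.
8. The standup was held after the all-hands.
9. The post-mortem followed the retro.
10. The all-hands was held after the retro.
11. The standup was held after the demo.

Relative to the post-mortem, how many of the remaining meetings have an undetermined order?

Forced before the post-mortem: the demo, the design review, and the retro; forced after the post-mortem: the budget sync.
That leaves the all-hands and the standup with no forced order relative to the post-mortem — 2.

2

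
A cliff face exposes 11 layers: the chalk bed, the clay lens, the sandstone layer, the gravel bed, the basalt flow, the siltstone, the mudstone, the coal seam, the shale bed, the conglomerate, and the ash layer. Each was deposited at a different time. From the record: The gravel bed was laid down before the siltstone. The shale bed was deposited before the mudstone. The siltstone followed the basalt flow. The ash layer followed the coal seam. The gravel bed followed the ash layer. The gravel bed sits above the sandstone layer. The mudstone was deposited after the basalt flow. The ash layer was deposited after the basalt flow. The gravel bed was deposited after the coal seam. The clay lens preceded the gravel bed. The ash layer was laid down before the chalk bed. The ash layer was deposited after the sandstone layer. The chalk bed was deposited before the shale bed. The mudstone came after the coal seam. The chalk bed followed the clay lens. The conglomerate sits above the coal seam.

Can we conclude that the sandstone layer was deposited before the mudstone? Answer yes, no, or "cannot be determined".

yes

Chain the constraints: the sandstone layer → the ash layer → the chalk bed → the shale bed → the mudstone. Each link is directly stated, so the sandstone layer comes before the mudstone.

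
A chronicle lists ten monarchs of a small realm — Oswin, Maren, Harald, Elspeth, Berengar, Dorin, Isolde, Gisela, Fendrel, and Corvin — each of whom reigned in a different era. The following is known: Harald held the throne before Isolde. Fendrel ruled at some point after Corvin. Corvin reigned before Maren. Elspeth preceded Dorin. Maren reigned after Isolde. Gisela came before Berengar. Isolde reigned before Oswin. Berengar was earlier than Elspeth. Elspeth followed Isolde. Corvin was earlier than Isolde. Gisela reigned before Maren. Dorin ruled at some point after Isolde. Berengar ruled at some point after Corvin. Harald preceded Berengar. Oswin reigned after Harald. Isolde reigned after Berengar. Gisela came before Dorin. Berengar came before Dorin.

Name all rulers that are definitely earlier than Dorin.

Berengar, Corvin, Elspeth, Gisela, Harald, Isolde

Directly stated before Dorin: Berengar, Elspeth, Gisela, and Isolde.
Corvin reaches Dorin via Corvin → Isolde → Dorin.
Harald reaches Dorin via Harald → Berengar → Dorin.
No chain forces Oswin (or any of the others) ahead of Dorin.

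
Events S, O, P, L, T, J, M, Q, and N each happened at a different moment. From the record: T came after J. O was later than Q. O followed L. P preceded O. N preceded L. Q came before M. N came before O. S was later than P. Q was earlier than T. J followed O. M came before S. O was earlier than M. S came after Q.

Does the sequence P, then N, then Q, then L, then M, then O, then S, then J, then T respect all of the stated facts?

no

The constraints require O before M, but in the proposed sequence M appears ahead of O. That one violation is enough.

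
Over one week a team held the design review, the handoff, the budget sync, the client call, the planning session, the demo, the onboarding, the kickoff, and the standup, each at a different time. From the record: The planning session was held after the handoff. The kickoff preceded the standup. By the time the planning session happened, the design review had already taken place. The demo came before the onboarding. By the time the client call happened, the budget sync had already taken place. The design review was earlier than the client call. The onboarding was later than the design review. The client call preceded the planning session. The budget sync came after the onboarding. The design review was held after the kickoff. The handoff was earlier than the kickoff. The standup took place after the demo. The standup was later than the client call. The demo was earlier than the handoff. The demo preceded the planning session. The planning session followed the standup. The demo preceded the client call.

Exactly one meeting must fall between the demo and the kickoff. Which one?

the handoff

Tracing the constraints gives the demo → the handoff → the kickoff, so the handoff sits after the demo and before the kickoff.
No other meeting is forced both after the demo and before the kickoff.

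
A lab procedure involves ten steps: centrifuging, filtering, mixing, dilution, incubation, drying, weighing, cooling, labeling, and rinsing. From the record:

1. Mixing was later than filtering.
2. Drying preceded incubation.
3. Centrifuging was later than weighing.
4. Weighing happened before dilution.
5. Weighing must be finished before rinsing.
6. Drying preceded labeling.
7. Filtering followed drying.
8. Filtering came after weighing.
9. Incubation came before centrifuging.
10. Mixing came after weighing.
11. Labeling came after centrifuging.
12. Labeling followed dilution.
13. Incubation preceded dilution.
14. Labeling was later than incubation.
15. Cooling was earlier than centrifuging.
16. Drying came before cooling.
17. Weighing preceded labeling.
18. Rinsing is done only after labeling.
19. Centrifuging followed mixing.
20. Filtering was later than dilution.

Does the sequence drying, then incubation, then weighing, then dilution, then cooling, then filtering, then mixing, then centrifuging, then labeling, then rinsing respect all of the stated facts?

yes

Check each stated constraint against the proposed order — e.g. incubation is ahead of labeling; drying is ahead of labeling. Every pair is in the required order; nothing is violated.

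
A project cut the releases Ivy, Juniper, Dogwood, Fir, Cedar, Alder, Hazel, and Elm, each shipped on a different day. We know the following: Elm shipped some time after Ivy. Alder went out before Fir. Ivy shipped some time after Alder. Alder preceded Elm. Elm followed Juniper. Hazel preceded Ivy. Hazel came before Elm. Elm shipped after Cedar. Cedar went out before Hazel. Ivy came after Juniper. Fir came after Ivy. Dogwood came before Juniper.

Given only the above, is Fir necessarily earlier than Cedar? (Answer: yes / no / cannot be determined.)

Tracing the constraints gives Cedar → Hazel → Ivy → Fir, so Cedar must come before Fir.
That means Fir cannot be before Cedar.

no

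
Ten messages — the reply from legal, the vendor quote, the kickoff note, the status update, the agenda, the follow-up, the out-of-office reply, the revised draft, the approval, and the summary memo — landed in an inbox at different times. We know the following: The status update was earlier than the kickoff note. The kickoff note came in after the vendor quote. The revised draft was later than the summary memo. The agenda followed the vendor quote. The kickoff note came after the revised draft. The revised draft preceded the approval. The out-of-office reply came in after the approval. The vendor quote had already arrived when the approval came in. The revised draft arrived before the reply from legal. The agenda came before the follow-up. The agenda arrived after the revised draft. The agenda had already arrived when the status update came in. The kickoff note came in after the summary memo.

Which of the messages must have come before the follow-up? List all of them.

Directly stated before the follow-up: the agenda.
The revised draft reaches the follow-up via the revised draft → the agenda → the follow-up.
The summary memo reaches the follow-up via the summary memo → the revised draft → the agenda → the follow-up.
The vendor quote reaches the follow-up via the vendor quote → the agenda → the follow-up.

the agenda, the revised draft, the summary memo, the vendor quote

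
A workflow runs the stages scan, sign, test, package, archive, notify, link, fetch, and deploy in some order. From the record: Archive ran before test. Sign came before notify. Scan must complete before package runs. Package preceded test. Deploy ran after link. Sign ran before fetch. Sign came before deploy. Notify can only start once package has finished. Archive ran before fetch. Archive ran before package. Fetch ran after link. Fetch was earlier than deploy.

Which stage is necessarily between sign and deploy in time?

fetch

Tracing the constraints gives sign → fetch → deploy, so fetch sits after sign and before deploy.
No other stage is forced both after sign and before deploy.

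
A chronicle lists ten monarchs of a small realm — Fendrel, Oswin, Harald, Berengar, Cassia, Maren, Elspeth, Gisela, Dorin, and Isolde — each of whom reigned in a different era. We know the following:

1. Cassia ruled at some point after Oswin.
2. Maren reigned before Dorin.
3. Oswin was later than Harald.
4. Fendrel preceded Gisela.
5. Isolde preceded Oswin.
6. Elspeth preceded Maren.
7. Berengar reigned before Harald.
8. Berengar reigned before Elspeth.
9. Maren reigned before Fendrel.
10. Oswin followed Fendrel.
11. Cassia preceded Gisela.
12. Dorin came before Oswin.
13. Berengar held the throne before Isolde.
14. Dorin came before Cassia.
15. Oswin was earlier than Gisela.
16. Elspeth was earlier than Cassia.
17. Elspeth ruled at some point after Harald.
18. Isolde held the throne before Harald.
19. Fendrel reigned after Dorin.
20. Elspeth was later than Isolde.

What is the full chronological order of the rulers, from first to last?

Berengar, Isolde, Harald, Elspeth, Maren, Dorin, Fendrel, Oswin, Cassia, Gisela

The constraints fix every adjacent pair, so only one ordering works:
Berengar → Isolde → Harald → Elspeth → Maren → Dorin → Fendrel → Oswin → Cassia → Gisela.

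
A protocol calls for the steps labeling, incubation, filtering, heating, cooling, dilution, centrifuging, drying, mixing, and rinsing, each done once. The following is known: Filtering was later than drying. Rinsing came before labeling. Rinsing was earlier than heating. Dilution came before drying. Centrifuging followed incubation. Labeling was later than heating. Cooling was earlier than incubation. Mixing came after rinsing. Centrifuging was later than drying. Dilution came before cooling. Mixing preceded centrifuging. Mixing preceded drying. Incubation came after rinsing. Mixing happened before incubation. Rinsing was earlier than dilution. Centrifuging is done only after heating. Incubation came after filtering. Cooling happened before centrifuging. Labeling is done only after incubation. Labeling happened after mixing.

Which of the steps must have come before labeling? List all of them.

cooling, dilution, drying, filtering, heating, incubation, mixing, rinsing

Directly stated before labeling: heating, incubation, mixing, and rinsing.
Cooling reaches labeling via cooling → incubation → labeling.
Dilution reaches labeling via dilution → cooling → incubation → labeling.
Drying reaches labeling via drying → filtering → incubation → labeling.
Likewise filtering reaches labeling by chaining the stated constraints.
No chain forces centrifuging ahead of labeling.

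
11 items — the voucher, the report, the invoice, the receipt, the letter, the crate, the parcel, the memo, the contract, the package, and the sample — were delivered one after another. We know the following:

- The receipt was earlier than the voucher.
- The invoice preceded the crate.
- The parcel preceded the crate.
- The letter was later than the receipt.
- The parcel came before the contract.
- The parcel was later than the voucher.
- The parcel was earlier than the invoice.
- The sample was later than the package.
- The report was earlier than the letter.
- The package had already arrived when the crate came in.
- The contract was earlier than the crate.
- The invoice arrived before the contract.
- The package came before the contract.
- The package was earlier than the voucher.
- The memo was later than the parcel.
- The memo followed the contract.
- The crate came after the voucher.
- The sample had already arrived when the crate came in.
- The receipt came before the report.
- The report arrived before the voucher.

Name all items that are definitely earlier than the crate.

Directly stated before the crate: the contract, the invoice, the package, the parcel, the sample, and the voucher.
The receipt reaches the crate via the receipt → the voucher → the crate.
The report reaches the crate via the report → the voucher → the crate.
No chain forces the memo (or any of the others) ahead of the crate.

the contract, the invoice, the package, the parcel, the receipt, the report, the sample, the voucher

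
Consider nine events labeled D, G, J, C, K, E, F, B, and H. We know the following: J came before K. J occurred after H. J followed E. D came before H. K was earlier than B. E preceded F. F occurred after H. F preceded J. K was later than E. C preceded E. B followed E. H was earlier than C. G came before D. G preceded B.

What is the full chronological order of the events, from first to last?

G, D, H, C, E, F, J, K, B

The constraints fix every adjacent pair, so only one ordering works:
G → D → H → C → E → F → J → K → B.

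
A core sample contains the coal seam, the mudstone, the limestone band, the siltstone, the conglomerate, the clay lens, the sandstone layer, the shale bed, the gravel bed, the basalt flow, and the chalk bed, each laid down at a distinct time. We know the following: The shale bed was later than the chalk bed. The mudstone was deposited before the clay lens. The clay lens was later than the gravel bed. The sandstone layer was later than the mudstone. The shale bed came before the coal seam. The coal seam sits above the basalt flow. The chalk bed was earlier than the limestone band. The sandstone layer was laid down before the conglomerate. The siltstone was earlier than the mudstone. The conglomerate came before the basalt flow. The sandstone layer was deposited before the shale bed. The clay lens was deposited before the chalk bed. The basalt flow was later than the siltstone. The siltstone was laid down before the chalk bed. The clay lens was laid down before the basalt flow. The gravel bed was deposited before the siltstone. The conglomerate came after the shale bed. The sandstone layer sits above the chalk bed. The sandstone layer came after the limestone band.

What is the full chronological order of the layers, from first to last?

the gravel bed, the siltstone, the mudstone, the clay lens, the chalk bed, the limestone band, the sandstone layer, the shale bed, the conglomerate, the basalt flow, the coal seam

The constraints fix every adjacent pair, so only one ordering works:
the gravel bed → the siltstone → the mudstone → the clay lens → the chalk bed → the limestone band → the sandstone layer → the shale bed → the conglomerate → the basalt flow → the coal seam.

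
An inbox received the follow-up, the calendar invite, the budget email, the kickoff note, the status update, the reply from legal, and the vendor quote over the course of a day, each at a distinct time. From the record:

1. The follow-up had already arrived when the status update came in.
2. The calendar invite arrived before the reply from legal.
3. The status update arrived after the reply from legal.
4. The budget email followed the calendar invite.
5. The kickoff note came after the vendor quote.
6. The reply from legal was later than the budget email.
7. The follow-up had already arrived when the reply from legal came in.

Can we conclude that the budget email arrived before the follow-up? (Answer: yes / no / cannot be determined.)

cannot be determined

No chain of stated constraints runs from the budget email to the follow-up, and none runs from the follow-up to the budget email either.
So the relative order of the budget email and the follow-up is not fixed by the given facts.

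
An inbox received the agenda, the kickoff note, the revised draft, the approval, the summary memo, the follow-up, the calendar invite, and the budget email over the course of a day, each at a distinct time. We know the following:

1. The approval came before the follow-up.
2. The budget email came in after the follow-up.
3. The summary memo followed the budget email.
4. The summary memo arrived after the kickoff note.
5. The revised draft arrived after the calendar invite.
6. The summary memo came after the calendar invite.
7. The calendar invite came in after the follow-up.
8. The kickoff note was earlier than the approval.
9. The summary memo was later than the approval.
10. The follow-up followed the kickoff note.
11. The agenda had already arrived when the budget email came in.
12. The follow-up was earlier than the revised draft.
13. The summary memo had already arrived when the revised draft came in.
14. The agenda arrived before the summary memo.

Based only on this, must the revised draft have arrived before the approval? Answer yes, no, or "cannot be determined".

no

Tracing the constraints gives the approval → the follow-up → the revised draft, so the approval must come before the revised draft.
That means the revised draft cannot be before the approval.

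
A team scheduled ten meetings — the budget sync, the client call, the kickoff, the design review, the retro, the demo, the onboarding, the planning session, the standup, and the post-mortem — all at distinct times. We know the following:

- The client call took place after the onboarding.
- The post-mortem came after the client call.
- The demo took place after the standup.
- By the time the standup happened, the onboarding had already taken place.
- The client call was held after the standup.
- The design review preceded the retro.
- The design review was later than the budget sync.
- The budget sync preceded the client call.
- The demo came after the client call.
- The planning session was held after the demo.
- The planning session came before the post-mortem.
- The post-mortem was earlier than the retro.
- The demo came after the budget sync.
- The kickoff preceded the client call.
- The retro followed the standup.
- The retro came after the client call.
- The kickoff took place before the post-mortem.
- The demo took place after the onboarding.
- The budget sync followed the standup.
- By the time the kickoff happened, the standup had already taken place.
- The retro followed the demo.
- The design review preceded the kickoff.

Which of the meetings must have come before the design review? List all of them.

Directly stated before the design review: the budget sync.
The onboarding reaches the design review via the onboarding → the standup → the budget sync → the design review.
The standup reaches the design review via the standup → the budget sync → the design review.

the budget sync, the onboarding, the standup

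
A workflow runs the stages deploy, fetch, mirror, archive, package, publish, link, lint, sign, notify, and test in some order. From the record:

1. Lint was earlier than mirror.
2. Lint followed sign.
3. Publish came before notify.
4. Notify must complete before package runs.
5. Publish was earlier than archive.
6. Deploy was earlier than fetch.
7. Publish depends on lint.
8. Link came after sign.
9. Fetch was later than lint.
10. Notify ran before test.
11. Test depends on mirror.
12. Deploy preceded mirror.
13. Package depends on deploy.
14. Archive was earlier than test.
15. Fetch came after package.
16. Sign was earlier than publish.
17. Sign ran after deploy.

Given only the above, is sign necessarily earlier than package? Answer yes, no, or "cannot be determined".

Chain the constraints: sign → publish → notify → package. Each link is directly stated, so sign comes before package.

yes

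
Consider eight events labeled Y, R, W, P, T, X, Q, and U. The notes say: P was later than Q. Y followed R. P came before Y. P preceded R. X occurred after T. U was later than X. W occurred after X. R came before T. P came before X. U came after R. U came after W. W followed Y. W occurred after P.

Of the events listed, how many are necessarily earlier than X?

4

Directly stated before X: P and T.
Q reaches X via Q → P → X.
R reaches X via R → T → X.
No chain forces Y (or any of the others) ahead of X.
That's P, Q, R, and T — 4 in all.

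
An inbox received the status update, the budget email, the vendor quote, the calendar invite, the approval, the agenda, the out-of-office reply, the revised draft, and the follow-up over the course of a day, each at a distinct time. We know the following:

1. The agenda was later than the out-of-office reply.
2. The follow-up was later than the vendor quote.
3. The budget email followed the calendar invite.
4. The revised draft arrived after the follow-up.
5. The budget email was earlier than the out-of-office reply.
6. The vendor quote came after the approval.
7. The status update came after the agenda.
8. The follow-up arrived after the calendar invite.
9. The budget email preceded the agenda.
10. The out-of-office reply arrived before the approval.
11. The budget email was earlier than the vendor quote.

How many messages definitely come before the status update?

4

Directly stated before the status update: the agenda.
The budget email reaches the status update via the budget email → the agenda → the status update.
The calendar invite reaches the status update via the calendar invite → the budget email → the agenda → the status update.
The out-of-office reply reaches the status update via the out-of-office reply → the agenda → the status update.
No chain forces the vendor quote (or any of the others) ahead of the status update.
That's the agenda, the budget email, the calendar invite, and the out-of-office reply — 4 in all.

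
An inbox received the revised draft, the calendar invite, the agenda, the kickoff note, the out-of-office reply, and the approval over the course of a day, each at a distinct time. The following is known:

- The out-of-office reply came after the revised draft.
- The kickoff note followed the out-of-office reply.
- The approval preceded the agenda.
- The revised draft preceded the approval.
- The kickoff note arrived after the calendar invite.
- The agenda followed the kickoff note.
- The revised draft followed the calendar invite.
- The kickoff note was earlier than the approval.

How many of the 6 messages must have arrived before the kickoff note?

3

Directly stated before the kickoff note: the calendar invite and the out-of-office reply.
The revised draft reaches the kickoff note via the revised draft → the out-of-office reply → the kickoff note.
No chain forces the agenda (or any of the others) ahead of the kickoff note.
That's the calendar invite, the out-of-office reply, and the revised draft — 3 in all.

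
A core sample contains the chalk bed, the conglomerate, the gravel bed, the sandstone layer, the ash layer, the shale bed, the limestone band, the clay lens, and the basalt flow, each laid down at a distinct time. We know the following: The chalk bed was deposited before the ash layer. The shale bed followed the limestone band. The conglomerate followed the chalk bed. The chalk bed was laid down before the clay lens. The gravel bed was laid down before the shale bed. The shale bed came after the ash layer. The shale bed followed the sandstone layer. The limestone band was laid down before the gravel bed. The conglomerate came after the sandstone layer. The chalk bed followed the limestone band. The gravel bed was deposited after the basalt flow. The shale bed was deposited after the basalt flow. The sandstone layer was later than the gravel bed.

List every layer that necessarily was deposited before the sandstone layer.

Directly stated before the sandstone layer: the gravel bed.
The basalt flow reaches the sandstone layer via the basalt flow → the gravel bed → the sandstone layer.
The limestone band reaches the sandstone layer via the limestone band → the gravel bed → the sandstone layer.
No chain forces the clay lens (or any of the others) ahead of the sandstone layer.

the basalt flow, the gravel bed, the limestone band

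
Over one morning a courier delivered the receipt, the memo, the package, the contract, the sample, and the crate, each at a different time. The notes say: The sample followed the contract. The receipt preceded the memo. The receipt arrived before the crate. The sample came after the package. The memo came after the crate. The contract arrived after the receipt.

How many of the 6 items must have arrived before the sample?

3

Directly stated before the sample: the contract and the package.
The receipt reaches the sample via the receipt → the contract → the sample.
No chain forces the crate (or any of the others) ahead of the sample.
That's the contract, the package, and the receipt — 3 in all.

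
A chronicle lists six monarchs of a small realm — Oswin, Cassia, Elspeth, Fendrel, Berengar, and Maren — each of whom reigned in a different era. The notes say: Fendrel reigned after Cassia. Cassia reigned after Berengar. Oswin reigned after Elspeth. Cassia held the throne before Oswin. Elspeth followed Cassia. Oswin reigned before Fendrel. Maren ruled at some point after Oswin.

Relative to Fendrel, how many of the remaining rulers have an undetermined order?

1

Forced before Fendrel: Berengar, Cassia, Elspeth, and Oswin.
That leaves Maren with no forced order relative to Fendrel — 1.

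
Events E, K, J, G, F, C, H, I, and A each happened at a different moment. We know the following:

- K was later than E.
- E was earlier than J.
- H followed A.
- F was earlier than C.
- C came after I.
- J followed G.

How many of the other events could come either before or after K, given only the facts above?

Forced before K: E.
That leaves A, C, F, G, H, I, and J with no forced order relative to K — 7.

7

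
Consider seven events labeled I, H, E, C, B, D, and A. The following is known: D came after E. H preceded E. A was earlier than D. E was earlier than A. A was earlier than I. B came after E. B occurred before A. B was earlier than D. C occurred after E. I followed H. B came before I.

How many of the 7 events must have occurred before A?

Directly stated before A: B and E.
H reaches A via H → E → A.
That's B, E, and H — 3 in all.

3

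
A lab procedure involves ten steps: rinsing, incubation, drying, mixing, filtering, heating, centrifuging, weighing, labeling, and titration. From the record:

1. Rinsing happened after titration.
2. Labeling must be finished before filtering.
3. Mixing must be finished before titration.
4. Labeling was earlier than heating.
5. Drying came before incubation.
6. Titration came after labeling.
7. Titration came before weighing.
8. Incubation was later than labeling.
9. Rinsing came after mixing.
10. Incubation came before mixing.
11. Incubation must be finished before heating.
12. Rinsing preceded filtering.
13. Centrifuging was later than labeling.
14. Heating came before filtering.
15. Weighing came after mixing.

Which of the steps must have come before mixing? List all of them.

Directly stated before mixing: incubation.
Drying reaches mixing via drying → incubation → mixing.
Labeling reaches mixing via labeling → incubation → mixing.
No chain forces weighing (or any of the others) ahead of mixing.

drying, incubation, labeling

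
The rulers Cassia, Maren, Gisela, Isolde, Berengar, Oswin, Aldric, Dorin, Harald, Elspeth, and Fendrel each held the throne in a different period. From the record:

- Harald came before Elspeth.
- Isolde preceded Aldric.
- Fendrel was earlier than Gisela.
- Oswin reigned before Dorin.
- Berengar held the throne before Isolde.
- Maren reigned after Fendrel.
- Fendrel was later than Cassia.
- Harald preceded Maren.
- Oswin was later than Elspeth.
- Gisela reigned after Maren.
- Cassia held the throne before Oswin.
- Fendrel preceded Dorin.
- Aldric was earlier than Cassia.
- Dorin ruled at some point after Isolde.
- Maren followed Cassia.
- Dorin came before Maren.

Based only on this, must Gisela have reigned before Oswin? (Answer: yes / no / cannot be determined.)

no

Tracing the constraints gives Oswin → Dorin → Maren → Gisela, so Oswin must come before Gisela.
That means Gisela cannot be before Oswin.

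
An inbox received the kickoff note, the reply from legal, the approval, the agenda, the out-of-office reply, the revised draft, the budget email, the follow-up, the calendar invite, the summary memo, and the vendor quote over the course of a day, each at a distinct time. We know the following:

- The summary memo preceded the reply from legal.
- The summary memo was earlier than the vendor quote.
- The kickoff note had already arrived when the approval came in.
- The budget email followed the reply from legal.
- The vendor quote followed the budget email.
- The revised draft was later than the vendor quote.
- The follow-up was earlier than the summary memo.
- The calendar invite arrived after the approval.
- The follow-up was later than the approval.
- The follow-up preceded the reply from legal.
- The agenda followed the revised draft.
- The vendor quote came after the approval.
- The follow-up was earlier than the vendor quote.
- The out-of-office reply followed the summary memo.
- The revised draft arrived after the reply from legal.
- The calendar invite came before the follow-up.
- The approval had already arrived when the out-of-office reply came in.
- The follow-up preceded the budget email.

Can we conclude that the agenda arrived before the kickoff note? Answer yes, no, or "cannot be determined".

no

Tracing the constraints gives the kickoff note → the approval → the vendor quote → the revised draft → the agenda, so the kickoff note must come before the agenda.
That means the agenda cannot be before the kickoff note.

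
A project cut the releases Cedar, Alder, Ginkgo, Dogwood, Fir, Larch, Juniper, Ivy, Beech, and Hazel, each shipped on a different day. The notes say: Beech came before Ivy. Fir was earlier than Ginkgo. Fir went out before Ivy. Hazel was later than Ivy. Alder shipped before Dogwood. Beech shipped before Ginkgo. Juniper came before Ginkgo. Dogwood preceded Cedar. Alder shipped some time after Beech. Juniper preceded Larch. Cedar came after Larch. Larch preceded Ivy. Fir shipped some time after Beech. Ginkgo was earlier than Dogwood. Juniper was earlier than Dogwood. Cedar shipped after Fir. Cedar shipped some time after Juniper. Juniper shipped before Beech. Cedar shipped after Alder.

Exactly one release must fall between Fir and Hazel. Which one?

Tracing the constraints gives Fir → Ivy → Hazel, so Ivy sits after Fir and before Hazel.
No other release is forced both after Fir and before Hazel.

Ivy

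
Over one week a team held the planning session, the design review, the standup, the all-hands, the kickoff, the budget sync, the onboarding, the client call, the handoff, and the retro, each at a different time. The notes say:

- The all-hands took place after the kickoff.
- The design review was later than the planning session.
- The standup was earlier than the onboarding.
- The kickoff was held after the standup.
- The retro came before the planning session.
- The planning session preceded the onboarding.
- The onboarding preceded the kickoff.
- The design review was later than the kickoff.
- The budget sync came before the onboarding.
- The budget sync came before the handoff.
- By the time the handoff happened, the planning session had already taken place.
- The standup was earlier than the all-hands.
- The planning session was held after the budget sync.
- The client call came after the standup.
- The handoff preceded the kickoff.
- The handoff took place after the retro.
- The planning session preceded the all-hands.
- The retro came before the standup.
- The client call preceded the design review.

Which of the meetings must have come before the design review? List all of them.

the budget sync, the client call, the handoff, the kickoff, the onboarding, the planning session, the retro, the standup

Directly stated before the design review: the client call, the kickoff, and the planning session.
The budget sync reaches the design review via the budget sync → the planning session → the design review.
The handoff reaches the design review via the handoff → the kickoff → the design review.
The onboarding reaches the design review via the onboarding → the kickoff → the design review.
Likewise the retro and the standup each reach the design review by chaining the stated constraints.
No chain forces the all-hands ahead of the design review.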